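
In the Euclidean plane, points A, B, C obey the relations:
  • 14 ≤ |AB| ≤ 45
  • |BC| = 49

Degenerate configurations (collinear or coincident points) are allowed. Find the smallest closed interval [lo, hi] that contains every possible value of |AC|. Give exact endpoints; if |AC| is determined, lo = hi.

|AC| ∈ [4, 94]  (≈ [4.0000, 94.0000])

|AB| ∈ [14, 45]
|BC| ∈ {49}
|AC| ∈ [4, 94]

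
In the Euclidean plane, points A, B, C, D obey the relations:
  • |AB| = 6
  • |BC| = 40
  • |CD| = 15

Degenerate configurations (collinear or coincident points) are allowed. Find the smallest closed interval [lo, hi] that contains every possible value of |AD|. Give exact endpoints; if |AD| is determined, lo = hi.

|AB| ∈ {6}
|BC| ∈ {40}
|CD| ∈ {15}
|AC| ∈ [34, 46]
|BD| ∈ [25, 55]
|AD| ∈ [19, 61]

|AD| ∈ [19, 61]  (≈ [19.0000, 61.0000])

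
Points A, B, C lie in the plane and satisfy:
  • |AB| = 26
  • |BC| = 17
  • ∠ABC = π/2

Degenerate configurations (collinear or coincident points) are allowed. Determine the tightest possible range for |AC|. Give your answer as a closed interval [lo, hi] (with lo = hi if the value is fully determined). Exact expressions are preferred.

|AC| = √(965)  (≈ 31.0644)

|AB| ∈ {26}
|BC| ∈ {17}
|AC| ∈ {√(965)}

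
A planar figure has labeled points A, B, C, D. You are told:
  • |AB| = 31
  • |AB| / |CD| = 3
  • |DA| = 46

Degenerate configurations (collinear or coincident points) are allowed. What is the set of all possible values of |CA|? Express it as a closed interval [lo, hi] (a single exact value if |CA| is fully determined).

|AB| ∈ {31}
|AD| ∈ {46}
|CD| ∈ {31/3}
|BD| ∈ [15, 77]
|AC| ∈ [107/3, 169/3]
|BC| ∈ [14/3, 262/3]

|CA| ∈ [107/3, 169/3]  (≈ [35.6667, 56.3333])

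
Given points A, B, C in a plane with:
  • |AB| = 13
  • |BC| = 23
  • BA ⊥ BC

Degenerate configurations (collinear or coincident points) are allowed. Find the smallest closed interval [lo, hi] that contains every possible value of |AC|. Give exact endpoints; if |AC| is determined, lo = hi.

|AC| = √(698)  (≈ 26.4197)

|AB| ∈ {13}
|BC| ∈ {23}
|AC| ∈ {√(698)}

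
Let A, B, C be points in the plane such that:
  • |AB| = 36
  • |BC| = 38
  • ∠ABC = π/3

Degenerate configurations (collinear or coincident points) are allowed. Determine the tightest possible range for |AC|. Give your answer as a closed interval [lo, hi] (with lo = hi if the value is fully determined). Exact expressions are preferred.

|AB| ∈ {36}
|BC| ∈ {38}
|AC| ∈ {14·√(7)}

|AC| = 14·√(7)  (≈ 37.0405)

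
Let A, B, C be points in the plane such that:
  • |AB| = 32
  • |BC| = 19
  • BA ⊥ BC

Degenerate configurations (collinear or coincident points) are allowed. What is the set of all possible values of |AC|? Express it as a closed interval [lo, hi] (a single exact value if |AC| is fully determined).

|AB| ∈ {32}
|BC| ∈ {19}
|AC| ∈ {√(1385)}

|AC| = √(1385)  (≈ 37.2156)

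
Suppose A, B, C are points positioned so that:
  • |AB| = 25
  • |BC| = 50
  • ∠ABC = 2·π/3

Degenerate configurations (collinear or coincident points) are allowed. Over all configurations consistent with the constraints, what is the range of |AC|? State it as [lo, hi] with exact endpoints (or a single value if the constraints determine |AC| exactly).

|AC| = 25·√(7)  (≈ 66.1438)

|AB| ∈ {25}
|BC| ∈ {50}
|AC| ∈ {25·√(7)}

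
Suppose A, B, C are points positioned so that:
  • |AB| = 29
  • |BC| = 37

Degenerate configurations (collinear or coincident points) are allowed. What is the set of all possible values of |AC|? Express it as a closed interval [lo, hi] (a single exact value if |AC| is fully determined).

|AC| ∈ [8, 66]  (≈ [8.0000, 66.0000])

|AB| ∈ {29}
|BC| ∈ {37}
|AC| ∈ [8, 66]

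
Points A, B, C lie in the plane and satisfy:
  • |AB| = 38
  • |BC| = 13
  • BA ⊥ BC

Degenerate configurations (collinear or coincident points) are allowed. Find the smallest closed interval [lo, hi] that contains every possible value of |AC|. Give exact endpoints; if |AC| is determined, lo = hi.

|AB| ∈ {38}
|BC| ∈ {13}
|AC| ∈ {√(1613)}

|AC| = √(1613)  (≈ 40.1622)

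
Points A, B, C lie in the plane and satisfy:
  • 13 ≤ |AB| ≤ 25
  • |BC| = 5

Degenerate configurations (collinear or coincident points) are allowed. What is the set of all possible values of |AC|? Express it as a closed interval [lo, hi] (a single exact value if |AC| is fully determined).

|AB| ∈ [13, 25]
|BC| ∈ {5}
|AC| ∈ [8, 30]

|AC| ∈ [8, 30]  (≈ [8.0000, 30.0000])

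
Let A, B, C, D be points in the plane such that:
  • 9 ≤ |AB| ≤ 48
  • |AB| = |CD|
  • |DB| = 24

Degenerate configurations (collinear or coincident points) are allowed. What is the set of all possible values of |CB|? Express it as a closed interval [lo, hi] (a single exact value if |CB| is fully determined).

|AB| ∈ [9, 48]
|BD| ∈ {24}
|CD| ∈ [9, 48]
|AD| ∈ [0, 72]
|BC| ∈ [0, 72]
|AC| ∈ [0, 120]

|CB| ∈ [0, 72]  (≈ [0.0000, 72.0000])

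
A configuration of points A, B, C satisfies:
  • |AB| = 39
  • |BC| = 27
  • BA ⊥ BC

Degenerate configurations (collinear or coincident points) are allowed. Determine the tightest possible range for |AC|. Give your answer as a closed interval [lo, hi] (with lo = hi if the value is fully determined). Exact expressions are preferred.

|AB| ∈ {39}
|BC| ∈ {27}
|AC| ∈ {15·√(10)}

|AC| = 15·√(10)  (≈ 47.4342)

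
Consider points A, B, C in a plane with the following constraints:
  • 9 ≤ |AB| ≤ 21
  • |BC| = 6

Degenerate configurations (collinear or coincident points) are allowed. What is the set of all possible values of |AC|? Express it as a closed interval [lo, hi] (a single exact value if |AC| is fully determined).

|AC| ∈ [3, 27]  (≈ [3.0000, 27.0000])

|AB| ∈ [9, 21]
|BC| ∈ {6}
|AC| ∈ [3, 27]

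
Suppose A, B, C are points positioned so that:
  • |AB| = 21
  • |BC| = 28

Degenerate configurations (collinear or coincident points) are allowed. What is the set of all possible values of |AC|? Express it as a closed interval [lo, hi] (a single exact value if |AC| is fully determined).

|AC| ∈ [7, 49]  (≈ [7.0000, 49.0000])

|AB| ∈ {21}
|BC| ∈ {28}
|AC| ∈ [7, 49]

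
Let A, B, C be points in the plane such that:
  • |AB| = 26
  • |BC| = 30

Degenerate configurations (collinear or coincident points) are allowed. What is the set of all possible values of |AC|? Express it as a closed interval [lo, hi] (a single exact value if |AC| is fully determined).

|AC| ∈ [4, 56]  (≈ [4.0000, 56.0000])

|AB| ∈ {26}
|BC| ∈ {30}
|AC| ∈ [4, 56]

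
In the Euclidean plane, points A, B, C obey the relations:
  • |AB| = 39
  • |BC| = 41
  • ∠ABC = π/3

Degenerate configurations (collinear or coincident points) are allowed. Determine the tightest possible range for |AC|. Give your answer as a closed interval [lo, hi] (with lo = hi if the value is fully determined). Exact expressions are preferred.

|AB| ∈ {39}
|BC| ∈ {41}
|AC| ∈ {√(1603)}

|AC| = √(1603)  (≈ 40.0375)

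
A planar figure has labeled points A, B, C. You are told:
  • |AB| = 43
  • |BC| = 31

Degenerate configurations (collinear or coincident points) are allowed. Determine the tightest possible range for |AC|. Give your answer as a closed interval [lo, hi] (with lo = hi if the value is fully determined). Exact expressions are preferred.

|AB| ∈ {43}
|BC| ∈ {31}
|AC| ∈ [12, 74]

|AC| ∈ [12, 74]  (≈ [12.0000, 74.0000])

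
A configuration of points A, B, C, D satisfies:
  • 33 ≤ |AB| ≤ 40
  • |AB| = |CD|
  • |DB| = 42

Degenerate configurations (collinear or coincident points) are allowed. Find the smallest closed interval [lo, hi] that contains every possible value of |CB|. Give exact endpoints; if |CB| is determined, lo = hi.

|CB| ∈ [2, 82]  (≈ [2.0000, 82.0000])

|AB| ∈ [33, 40]
|BD| ∈ {42}
|CD| ∈ [33, 40]
|AD| ∈ [2, 82]
|BC| ∈ [2, 82]
|AC| ∈ [0, 122]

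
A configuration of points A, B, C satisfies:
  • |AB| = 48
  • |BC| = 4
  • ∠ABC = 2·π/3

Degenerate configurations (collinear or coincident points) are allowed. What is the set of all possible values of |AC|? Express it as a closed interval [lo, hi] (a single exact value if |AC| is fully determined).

|AC| = 4·√(157)  (≈ 50.1199)

|AB| ∈ {48}
|BC| ∈ {4}
|AC| ∈ {4·√(157)}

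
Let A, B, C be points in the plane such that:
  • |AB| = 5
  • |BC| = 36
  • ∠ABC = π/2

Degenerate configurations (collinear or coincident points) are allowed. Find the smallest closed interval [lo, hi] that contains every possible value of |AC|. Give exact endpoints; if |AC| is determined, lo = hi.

|AB| ∈ {5}
|BC| ∈ {36}
|AC| ∈ {√(1321)}

|AC| = √(1321)  (≈ 36.3456)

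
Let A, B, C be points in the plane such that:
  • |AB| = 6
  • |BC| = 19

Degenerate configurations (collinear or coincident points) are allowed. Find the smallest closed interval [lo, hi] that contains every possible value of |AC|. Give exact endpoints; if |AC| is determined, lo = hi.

|AC| ∈ [13, 25]  (≈ [13.0000, 25.0000])

|AB| ∈ {6}
|BC| ∈ {19}
|AC| ∈ [13, 25]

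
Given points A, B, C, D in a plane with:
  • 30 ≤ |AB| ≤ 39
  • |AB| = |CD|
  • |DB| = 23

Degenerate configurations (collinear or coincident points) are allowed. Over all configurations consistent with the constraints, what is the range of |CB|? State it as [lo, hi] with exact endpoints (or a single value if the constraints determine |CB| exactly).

|CB| ∈ [7, 62]  (≈ [7.0000, 62.0000])

|AB| ∈ [30, 39]
|BD| ∈ {23}
|CD| ∈ [30, 39]
|AD| ∈ [7, 62]
|BC| ∈ [7, 62]
|AC| ∈ [0, 101]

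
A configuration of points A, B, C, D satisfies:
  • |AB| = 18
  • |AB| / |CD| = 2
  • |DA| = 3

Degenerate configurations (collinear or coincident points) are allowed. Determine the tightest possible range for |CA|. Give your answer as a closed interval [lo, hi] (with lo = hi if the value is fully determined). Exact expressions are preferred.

|CA| ∈ [6, 12]  (≈ [6.0000, 12.0000])

|AB| ∈ {18}
|AD| ∈ {3}
|CD| ∈ {9}
|BD| ∈ [15, 21]
|AC| ∈ [6, 12]
|BC| ∈ [6, 30]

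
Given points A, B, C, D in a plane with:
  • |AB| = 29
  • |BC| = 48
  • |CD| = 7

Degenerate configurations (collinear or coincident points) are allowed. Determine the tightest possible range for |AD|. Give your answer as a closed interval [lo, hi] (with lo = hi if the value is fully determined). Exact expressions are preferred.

|AB| ∈ {29}
|BC| ∈ {48}
|CD| ∈ {7}
|AC| ∈ [19, 77]
|BD| ∈ [41, 55]
|AD| ∈ [12, 84]

|AD| ∈ [12, 84]  (≈ [12.0000, 84.0000])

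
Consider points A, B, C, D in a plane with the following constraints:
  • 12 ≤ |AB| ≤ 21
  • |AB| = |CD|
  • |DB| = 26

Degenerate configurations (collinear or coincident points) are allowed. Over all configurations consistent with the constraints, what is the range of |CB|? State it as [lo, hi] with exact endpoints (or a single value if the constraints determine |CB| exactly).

|CB| ∈ [5, 47]  (≈ [5.0000, 47.0000])

|AB| ∈ [12, 21]
|BD| ∈ {26}
|CD| ∈ [12, 21]
|AD| ∈ [5, 47]
|BC| ∈ [5, 47]
|AC| ∈ [0, 68]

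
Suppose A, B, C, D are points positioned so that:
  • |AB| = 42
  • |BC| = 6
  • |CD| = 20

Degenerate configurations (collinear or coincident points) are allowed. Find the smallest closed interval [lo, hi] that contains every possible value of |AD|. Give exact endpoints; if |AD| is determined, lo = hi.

|AB| ∈ {42}
|BC| ∈ {6}
|CD| ∈ {20}
|AC| ∈ [36, 48]
|BD| ∈ [14, 26]
|AD| ∈ [16, 68]

|AD| ∈ [16, 68]  (≈ [16.0000, 68.0000])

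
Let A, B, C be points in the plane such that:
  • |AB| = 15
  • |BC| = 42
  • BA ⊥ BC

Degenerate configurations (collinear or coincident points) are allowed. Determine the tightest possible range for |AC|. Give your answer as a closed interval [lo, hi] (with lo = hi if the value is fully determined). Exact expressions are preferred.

|AC| = 3·√(221)  (≈ 44.5982)

|AB| ∈ {15}
|BC| ∈ {42}
|AC| ∈ {3·√(221)}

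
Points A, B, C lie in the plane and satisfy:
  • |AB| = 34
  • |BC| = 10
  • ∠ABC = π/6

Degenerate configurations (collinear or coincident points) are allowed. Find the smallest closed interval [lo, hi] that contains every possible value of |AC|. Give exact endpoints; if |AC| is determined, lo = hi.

|AB| ∈ {34}
|BC| ∈ {10}
|AC| ∈ {2·√(314 - 85·√(3))}

|AC| = 2·√(314 - 85·√(3))  (≈ 25.8283)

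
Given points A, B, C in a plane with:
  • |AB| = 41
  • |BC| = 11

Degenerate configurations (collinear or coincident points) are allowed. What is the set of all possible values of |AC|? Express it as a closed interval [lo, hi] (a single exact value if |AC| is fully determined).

|AC| ∈ [30, 52]  (≈ [30.0000, 52.0000])

|AB| ∈ {41}
|BC| ∈ {11}
|AC| ∈ [30, 52]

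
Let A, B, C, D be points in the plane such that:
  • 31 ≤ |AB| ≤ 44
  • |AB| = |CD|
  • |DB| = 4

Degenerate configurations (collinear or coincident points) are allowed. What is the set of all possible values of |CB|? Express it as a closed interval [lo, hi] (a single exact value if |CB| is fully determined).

|CB| ∈ [27, 48]  (≈ [27.0000, 48.0000])

|AB| ∈ [31, 44]
|BD| ∈ {4}
|CD| ∈ [31, 44]
|AD| ∈ [27, 48]
|BC| ∈ [27, 48]
|AC| ∈ [0, 92]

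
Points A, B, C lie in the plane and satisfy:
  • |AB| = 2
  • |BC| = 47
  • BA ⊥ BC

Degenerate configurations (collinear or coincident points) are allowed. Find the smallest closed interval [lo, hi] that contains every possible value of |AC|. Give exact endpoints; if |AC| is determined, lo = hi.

|AC| = √(2213)  (≈ 47.0425)

|AB| ∈ {2}
|BC| ∈ {47}
|AC| ∈ {√(2213)}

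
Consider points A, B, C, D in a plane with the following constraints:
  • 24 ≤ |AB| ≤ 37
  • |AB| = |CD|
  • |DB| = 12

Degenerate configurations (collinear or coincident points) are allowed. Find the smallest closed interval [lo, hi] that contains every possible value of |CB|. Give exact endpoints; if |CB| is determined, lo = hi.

|CB| ∈ [12, 49]  (≈ [12.0000, 49.0000])

|AB| ∈ [24, 37]
|BD| ∈ {12}
|CD| ∈ [24, 37]
|AD| ∈ [12, 49]
|BC| ∈ [12, 49]
|AC| ∈ [0, 86]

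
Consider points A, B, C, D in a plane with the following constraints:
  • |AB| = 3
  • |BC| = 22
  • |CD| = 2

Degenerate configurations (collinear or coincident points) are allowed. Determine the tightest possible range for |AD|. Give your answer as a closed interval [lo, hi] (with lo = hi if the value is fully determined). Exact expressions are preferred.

|AB| ∈ {3}
|BC| ∈ {22}
|CD| ∈ {2}
|AC| ∈ [19, 25]
|BD| ∈ [20, 24]
|AD| ∈ [17, 27]

|AD| ∈ [17, 27]  (≈ [17.0000, 27.0000])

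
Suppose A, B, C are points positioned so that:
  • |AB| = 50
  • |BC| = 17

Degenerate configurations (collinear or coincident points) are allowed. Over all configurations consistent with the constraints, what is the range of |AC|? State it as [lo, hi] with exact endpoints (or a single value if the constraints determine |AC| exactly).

|AC| ∈ [33, 67]  (≈ [33.0000, 67.0000])

|AB| ∈ {50}
|BC| ∈ {17}
|AC| ∈ [33, 67]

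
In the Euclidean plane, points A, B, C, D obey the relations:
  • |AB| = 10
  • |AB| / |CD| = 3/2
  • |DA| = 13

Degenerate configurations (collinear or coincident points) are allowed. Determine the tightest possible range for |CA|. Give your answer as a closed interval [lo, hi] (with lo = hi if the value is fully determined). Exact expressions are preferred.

|CA| ∈ [19/3, 59/3]  (≈ [6.3333, 19.6667])

|AB| ∈ {10}
|AD| ∈ {13}
|CD| ∈ {20/3}
|BD| ∈ [3, 23]
|AC| ∈ [19/3, 59/3]
|BC| ∈ [0, 89/3]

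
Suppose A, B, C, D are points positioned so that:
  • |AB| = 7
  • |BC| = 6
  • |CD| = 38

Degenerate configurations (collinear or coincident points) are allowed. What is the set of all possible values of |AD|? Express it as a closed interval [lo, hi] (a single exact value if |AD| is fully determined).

|AB| ∈ {7}
|BC| ∈ {6}
|CD| ∈ {38}
|AC| ∈ [1, 13]
|BD| ∈ [32, 44]
|AD| ∈ [25, 51]

|AD| ∈ [25, 51]  (≈ [25.0000, 51.0000])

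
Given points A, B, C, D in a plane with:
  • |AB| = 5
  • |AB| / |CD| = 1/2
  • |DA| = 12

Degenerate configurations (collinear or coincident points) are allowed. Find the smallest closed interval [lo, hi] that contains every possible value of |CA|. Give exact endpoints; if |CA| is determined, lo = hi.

|CA| ∈ [2, 22]  (≈ [2.0000, 22.0000])

|AB| ∈ {5}
|AD| ∈ {12}
|CD| ∈ {10}
|BD| ∈ [7, 17]
|AC| ∈ [2, 22]
|BC| ∈ [0, 27]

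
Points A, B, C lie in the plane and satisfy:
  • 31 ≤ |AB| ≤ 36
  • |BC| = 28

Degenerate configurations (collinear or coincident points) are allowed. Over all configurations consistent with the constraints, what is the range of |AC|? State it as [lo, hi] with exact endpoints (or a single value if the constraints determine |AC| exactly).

|AC| ∈ [3, 64]  (≈ [3.0000, 64.0000])

|AB| ∈ [31, 36]
|BC| ∈ {28}
|AC| ∈ [3, 64]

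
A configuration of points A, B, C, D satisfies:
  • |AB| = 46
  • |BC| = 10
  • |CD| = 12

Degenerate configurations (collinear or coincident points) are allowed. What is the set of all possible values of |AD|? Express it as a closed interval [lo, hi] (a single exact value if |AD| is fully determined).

|AD| ∈ [24, 68]  (≈ [24.0000, 68.0000])

|AB| ∈ {46}
|BC| ∈ {10}
|CD| ∈ {12}
|AC| ∈ [36, 56]
|BD| ∈ [2, 22]
|AD| ∈ [24, 68]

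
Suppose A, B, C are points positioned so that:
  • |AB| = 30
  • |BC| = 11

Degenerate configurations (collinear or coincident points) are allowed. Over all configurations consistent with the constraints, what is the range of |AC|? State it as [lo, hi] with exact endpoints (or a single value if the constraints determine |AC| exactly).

|AB| ∈ {30}
|BC| ∈ {11}
|AC| ∈ [19, 41]

|AC| ∈ [19, 41]  (≈ [19.0000, 41.0000])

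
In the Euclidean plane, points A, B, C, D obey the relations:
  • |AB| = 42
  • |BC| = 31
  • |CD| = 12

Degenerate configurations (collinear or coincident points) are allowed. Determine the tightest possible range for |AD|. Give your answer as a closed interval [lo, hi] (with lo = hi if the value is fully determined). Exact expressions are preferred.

|AD| ∈ [0, 85]  (≈ [0.0000, 85.0000])

|AB| ∈ {42}
|BC| ∈ {31}
|CD| ∈ {12}
|AC| ∈ [11, 73]
|BD| ∈ [19, 43]
|AD| ∈ [0, 85]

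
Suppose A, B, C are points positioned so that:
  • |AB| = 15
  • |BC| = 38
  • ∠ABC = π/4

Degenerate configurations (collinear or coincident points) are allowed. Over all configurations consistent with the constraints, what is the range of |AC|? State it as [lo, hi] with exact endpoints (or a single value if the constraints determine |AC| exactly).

|AB| ∈ {15}
|BC| ∈ {38}
|AC| ∈ {√(1669 - 570·√(2))}

|AC| = √(1669 - 570·√(2))  (≈ 29.3751)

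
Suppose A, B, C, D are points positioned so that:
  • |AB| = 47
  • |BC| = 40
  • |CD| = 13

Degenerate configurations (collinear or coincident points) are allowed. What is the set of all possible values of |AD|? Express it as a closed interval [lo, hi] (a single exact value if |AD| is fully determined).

|AB| ∈ {47}
|BC| ∈ {40}
|CD| ∈ {13}
|AC| ∈ [7, 87]
|BD| ∈ [27, 53]
|AD| ∈ [0, 100]

|AD| ∈ [0, 100]  (≈ [0.0000, 100.0000])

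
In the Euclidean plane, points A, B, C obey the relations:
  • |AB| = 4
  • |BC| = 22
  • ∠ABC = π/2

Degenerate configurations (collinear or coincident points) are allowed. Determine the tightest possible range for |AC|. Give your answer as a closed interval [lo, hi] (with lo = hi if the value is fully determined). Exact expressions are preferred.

|AC| = 10·√(5)  (≈ 22.3607)

|AB| ∈ {4}
|BC| ∈ {22}
|AC| ∈ {10·√(5)}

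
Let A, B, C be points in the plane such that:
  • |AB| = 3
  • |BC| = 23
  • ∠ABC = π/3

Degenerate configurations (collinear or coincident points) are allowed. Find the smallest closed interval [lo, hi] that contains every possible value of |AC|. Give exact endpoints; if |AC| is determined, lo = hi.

|AC| = √(469)  (≈ 21.6564)

|AB| ∈ {3}
|BC| ∈ {23}
|AC| ∈ {√(469)}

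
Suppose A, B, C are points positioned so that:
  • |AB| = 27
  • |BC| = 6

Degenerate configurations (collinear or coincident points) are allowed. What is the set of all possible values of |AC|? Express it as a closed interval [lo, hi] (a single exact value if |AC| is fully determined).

|AC| ∈ [21, 33]  (≈ [21.0000, 33.0000])

|AB| ∈ {27}
|BC| ∈ {6}
|AC| ∈ [21, 33]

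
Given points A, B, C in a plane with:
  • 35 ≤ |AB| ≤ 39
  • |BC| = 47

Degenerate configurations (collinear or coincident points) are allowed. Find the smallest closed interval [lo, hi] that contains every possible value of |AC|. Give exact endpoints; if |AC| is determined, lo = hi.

|AB| ∈ [35, 39]
|BC| ∈ {47}
|AC| ∈ [8, 86]

|AC| ∈ [8, 86]  (≈ [8.0000, 86.0000])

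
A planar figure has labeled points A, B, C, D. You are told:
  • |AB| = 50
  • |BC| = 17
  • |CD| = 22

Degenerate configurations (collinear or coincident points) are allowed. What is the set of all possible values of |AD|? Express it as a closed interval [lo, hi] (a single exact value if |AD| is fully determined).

|AB| ∈ {50}
|BC| ∈ {17}
|CD| ∈ {22}
|AC| ∈ [33, 67]
|BD| ∈ [5, 39]
|AD| ∈ [11, 89]

|AD| ∈ [11, 89]  (≈ [11.0000, 89.0000])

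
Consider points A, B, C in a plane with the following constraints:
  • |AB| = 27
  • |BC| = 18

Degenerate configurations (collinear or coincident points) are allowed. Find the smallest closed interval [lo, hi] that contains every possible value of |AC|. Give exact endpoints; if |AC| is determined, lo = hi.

|AC| ∈ [9, 45]  (≈ [9.0000, 45.0000])

|AB| ∈ {27}
|BC| ∈ {18}
|AC| ∈ [9, 45]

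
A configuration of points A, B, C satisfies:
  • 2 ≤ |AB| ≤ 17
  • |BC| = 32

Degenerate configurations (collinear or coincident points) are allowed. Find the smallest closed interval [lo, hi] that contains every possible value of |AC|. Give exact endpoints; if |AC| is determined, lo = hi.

|AC| ∈ [15, 49]  (≈ [15.0000, 49.0000])

|AB| ∈ [2, 17]
|BC| ∈ {32}
|AC| ∈ [15, 49]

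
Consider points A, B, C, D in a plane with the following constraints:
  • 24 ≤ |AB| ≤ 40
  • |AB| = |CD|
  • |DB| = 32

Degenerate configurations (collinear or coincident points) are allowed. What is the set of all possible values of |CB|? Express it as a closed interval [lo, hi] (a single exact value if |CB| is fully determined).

|CB| ∈ [0, 72]  (≈ [0.0000, 72.0000])

|AB| ∈ [24, 40]
|BD| ∈ {32}
|CD| ∈ [24, 40]
|AD| ∈ [0, 72]
|BC| ∈ [0, 72]
|AC| ∈ [0, 112]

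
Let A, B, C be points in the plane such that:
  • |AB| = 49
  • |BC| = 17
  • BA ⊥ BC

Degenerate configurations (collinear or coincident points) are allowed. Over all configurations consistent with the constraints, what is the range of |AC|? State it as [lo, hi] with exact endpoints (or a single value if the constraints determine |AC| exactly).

|AB| ∈ {49}
|BC| ∈ {17}
|AC| ∈ {√(2690)}

|AC| = √(2690)  (≈ 51.8652)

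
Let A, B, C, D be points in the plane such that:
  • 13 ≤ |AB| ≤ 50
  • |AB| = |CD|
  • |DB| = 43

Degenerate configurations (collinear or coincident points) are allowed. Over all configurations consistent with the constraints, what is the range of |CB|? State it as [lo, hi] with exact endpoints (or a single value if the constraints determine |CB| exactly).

|CB| ∈ [0, 93]  (≈ [0.0000, 93.0000])

|AB| ∈ [13, 50]
|BD| ∈ {43}
|CD| ∈ [13, 50]
|AD| ∈ [0, 93]
|BC| ∈ [0, 93]
|AC| ∈ [0, 143]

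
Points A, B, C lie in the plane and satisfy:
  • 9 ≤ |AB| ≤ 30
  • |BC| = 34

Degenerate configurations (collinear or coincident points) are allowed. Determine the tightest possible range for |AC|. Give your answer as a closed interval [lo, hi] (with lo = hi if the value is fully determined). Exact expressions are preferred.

|AB| ∈ [9, 30]
|BC| ∈ {34}
|AC| ∈ [4, 64]

|AC| ∈ [4, 64]  (≈ [4.0000, 64.0000])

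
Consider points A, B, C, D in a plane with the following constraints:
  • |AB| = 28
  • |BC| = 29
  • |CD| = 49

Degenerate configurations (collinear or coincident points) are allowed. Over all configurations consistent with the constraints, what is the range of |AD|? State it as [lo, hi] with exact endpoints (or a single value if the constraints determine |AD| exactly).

|AB| ∈ {28}
|BC| ∈ {29}
|CD| ∈ {49}
|AC| ∈ [1, 57]
|BD| ∈ [20, 78]
|AD| ∈ [0, 106]

|AD| ∈ [0, 106]  (≈ [0.0000, 106.0000])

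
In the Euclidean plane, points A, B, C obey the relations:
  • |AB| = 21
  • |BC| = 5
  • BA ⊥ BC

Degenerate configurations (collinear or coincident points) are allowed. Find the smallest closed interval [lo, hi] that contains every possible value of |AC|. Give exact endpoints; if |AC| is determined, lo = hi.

|AB| ∈ {21}
|BC| ∈ {5}
|AC| ∈ {√(466)}

|AC| = √(466)  (≈ 21.5870)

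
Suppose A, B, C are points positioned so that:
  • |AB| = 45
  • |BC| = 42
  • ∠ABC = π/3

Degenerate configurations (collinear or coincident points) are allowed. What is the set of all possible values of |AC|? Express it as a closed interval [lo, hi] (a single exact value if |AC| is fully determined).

|AB| ∈ {45}
|BC| ∈ {42}
|AC| ∈ {3·√(211)}

|AC| = 3·√(211)  (≈ 43.5775)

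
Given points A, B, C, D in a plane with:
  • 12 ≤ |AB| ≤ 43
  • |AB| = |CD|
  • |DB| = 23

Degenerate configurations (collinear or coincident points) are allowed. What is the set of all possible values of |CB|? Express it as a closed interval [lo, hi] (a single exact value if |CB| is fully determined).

|CB| ∈ [0, 66]  (≈ [0.0000, 66.0000])

|AB| ∈ [12, 43]
|BD| ∈ {23}
|CD| ∈ [12, 43]
|AD| ∈ [0, 66]
|BC| ∈ [0, 66]
|AC| ∈ [0, 109]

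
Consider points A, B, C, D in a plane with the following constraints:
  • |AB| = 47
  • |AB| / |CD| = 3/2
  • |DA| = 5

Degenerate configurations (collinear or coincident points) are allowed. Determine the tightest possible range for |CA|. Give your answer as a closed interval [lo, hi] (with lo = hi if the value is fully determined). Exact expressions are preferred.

|AB| ∈ {47}
|AD| ∈ {5}
|CD| ∈ {94/3}
|BD| ∈ [42, 52]
|AC| ∈ [79/3, 109/3]
|BC| ∈ [32/3, 250/3]

|CA| ∈ [79/3, 109/3]  (≈ [26.3333, 36.3333])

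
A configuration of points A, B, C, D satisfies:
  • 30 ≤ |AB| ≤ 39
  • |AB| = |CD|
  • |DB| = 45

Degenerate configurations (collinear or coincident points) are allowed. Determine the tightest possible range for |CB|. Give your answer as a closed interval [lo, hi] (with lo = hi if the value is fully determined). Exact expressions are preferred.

|CB| ∈ [6, 84]  (≈ [6.0000, 84.0000])

|AB| ∈ [30, 39]
|BD| ∈ {45}
|CD| ∈ [30, 39]
|AD| ∈ [6, 84]
|BC| ∈ [6, 84]
|AC| ∈ [0, 123]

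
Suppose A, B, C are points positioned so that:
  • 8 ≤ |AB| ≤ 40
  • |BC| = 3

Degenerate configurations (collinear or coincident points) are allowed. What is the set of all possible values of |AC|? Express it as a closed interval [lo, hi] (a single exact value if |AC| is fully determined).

|AC| ∈ [5, 43]  (≈ [5.0000, 43.0000])

|AB| ∈ [8, 40]
|BC| ∈ {3}
|AC| ∈ [5, 43]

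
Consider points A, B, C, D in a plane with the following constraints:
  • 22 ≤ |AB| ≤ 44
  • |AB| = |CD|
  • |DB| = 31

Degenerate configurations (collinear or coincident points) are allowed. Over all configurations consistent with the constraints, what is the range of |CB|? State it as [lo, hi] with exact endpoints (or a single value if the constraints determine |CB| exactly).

|AB| ∈ [22, 44]
|BD| ∈ {31}
|CD| ∈ [22, 44]
|AD| ∈ [0, 75]
|BC| ∈ [0, 75]
|AC| ∈ [0, 119]

|CB| ∈ [0, 75]  (≈ [0.0000, 75.0000])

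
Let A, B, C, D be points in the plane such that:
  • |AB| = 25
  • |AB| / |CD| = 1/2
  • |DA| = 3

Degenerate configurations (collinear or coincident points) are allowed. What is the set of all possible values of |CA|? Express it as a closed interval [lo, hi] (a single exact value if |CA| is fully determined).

|CA| ∈ [47, 53]  (≈ [47.0000, 53.0000])

|AB| ∈ {25}
|AD| ∈ {3}
|CD| ∈ {50}
|BD| ∈ [22, 28]
|AC| ∈ [47, 53]
|BC| ∈ [22, 78]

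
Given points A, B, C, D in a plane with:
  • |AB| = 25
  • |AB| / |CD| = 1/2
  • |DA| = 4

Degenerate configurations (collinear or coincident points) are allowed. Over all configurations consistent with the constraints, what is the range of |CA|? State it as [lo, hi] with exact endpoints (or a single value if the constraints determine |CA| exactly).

|AB| ∈ {25}
|AD| ∈ {4}
|CD| ∈ {50}
|BD| ∈ [21, 29]
|AC| ∈ [46, 54]
|BC| ∈ [21, 79]

|CA| ∈ [46, 54]  (≈ [46.0000, 54.0000])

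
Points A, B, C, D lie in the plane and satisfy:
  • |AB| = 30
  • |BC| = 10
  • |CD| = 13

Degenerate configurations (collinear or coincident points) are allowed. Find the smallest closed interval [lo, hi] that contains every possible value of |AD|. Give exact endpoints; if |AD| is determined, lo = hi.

|AB| ∈ {30}
|BC| ∈ {10}
|CD| ∈ {13}
|AC| ∈ [20, 40]
|BD| ∈ [3, 23]
|AD| ∈ [7, 53]

|AD| ∈ [7, 53]  (≈ [7.0000, 53.0000])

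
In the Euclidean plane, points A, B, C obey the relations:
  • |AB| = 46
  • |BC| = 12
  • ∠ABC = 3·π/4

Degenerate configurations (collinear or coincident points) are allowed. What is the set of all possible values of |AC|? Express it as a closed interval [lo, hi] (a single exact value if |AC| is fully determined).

|AC| = 2·√(138·√(2) + 565)  (≈ 55.1421)

|AB| ∈ {46}
|BC| ∈ {12}
|AC| ∈ {2·√(138·√(2) + 565)}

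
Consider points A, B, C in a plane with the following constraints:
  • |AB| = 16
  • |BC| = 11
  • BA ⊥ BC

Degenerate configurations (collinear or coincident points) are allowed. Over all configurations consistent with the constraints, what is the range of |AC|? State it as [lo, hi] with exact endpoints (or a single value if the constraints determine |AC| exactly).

|AB| ∈ {16}
|BC| ∈ {11}
|AC| ∈ {√(377)}

|AC| = √(377)  (≈ 19.4165)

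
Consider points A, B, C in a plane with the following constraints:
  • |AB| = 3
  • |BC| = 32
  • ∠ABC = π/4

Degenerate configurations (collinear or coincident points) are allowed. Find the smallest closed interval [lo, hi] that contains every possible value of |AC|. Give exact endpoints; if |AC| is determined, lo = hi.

|AC| = √(1033 - 96·√(2))  (≈ 29.9539)

|AB| ∈ {3}
|BC| ∈ {32}
|AC| ∈ {√(1033 - 96·√(2))}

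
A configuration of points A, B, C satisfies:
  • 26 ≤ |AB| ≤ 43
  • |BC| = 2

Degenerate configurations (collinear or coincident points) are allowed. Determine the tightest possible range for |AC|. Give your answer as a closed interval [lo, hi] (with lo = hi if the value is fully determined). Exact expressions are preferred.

|AC| ∈ [24, 45]  (≈ [24.0000, 45.0000])

|AB| ∈ [26, 43]
|BC| ∈ {2}
|AC| ∈ [24, 45]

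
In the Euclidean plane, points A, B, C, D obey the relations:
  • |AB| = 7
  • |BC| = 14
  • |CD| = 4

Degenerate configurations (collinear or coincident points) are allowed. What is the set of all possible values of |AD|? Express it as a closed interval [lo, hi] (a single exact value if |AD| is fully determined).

|AD| ∈ [3, 25]  (≈ [3.0000, 25.0000])

|AB| ∈ {7}
|BC| ∈ {14}
|CD| ∈ {4}
|AC| ∈ [7, 21]
|BD| ∈ [10, 18]
|AD| ∈ [3, 25]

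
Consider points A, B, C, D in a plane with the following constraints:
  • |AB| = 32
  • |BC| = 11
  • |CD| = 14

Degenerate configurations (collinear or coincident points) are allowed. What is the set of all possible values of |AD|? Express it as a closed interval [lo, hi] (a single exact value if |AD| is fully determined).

|AD| ∈ [7, 57]  (≈ [7.0000, 57.0000])

|AB| ∈ {32}
|BC| ∈ {11}
|CD| ∈ {14}
|AC| ∈ [21, 43]
|BD| ∈ [3, 25]
|AD| ∈ [7, 57]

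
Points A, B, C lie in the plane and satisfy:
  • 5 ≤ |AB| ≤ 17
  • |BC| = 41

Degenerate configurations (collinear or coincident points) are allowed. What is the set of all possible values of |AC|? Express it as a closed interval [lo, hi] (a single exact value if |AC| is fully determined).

|AB| ∈ [5, 17]
|BC| ∈ {41}
|AC| ∈ [24, 58]

|AC| ∈ [24, 58]  (≈ [24.0000, 58.0000])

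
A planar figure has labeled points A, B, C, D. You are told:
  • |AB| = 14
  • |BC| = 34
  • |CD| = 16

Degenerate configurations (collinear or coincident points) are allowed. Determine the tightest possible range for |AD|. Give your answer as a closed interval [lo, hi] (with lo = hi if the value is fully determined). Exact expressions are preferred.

|AB| ∈ {14}
|BC| ∈ {34}
|CD| ∈ {16}
|AC| ∈ [20, 48]
|BD| ∈ [18, 50]
|AD| ∈ [4, 64]

|AD| ∈ [4, 64]  (≈ [4.0000, 64.0000])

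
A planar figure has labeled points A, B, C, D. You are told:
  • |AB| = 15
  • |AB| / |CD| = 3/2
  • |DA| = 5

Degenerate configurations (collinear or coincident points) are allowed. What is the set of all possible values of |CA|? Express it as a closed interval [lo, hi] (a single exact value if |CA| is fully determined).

|AB| ∈ {15}
|AD| ∈ {5}
|CD| ∈ {10}
|BD| ∈ [10, 20]
|AC| ∈ [5, 15]
|BC| ∈ [0, 30]

|CA| ∈ [5, 15]  (≈ [5.0000, 15.0000])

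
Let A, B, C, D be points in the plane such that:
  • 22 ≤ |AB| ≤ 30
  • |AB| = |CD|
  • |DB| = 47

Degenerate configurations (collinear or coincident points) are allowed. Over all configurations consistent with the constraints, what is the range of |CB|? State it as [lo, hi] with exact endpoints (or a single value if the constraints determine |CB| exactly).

|CB| ∈ [17, 77]  (≈ [17.0000, 77.0000])

|AB| ∈ [22, 30]
|BD| ∈ {47}
|CD| ∈ [22, 30]
|AD| ∈ [17, 77]
|BC| ∈ [17, 77]
|AC| ∈ [0, 107]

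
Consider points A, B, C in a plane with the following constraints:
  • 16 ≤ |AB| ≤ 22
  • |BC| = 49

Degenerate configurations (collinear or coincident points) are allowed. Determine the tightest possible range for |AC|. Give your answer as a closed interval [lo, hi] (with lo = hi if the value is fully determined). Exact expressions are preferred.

|AB| ∈ [16, 22]
|BC| ∈ {49}
|AC| ∈ [27, 71]

|AC| ∈ [27, 71]  (≈ [27.0000, 71.0000])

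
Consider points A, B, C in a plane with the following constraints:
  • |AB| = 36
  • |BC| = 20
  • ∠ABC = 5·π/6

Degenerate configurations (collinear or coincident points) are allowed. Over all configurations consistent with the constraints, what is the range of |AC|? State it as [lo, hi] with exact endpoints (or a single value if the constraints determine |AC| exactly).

|AB| ∈ {36}
|BC| ∈ {20}
|AC| ∈ {4·√(45·√(3) + 106)}

|AC| = 4·√(45·√(3) + 106)  (≈ 54.2501)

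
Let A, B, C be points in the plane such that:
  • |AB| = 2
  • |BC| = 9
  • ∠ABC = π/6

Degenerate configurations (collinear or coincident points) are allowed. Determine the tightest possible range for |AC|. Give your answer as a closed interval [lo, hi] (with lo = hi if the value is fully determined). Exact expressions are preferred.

|AB| ∈ {2}
|BC| ∈ {9}
|AC| ∈ {√(85 - 18·√(3))}

|AC| = √(85 - 18·√(3))  (≈ 7.3364)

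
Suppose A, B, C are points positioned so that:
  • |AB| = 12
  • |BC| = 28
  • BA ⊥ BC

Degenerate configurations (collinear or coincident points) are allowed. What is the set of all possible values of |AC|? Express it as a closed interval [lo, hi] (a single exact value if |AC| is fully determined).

|AC| = 4·√(58)  (≈ 30.4631)

|AB| ∈ {12}
|BC| ∈ {28}
|AC| ∈ {4·√(58)}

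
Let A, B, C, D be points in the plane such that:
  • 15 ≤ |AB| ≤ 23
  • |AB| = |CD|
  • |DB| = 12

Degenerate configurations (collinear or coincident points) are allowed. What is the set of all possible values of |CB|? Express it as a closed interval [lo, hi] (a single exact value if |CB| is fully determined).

|AB| ∈ [15, 23]
|BD| ∈ {12}
|CD| ∈ [15, 23]
|AD| ∈ [3, 35]
|BC| ∈ [3, 35]
|AC| ∈ [0, 58]

|CB| ∈ [3, 35]  (≈ [3.0000, 35.0000])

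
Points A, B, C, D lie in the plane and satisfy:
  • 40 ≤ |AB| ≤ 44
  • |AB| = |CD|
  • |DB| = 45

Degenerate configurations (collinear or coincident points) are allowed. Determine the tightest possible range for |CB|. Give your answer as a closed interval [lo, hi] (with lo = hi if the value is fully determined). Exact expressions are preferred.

|CB| ∈ [1, 89]  (≈ [1.0000, 89.0000])

|AB| ∈ [40, 44]
|BD| ∈ {45}
|CD| ∈ [40, 44]
|AD| ∈ [1, 89]
|BC| ∈ [1, 89]
|AC| ∈ [0, 133]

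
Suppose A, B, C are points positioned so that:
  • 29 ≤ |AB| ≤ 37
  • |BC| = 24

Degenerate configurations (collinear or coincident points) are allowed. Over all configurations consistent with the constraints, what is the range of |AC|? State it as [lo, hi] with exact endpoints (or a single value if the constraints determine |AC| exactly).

|AB| ∈ [29, 37]
|BC| ∈ {24}
|AC| ∈ [5, 61]

|AC| ∈ [5, 61]  (≈ [5.0000, 61.0000])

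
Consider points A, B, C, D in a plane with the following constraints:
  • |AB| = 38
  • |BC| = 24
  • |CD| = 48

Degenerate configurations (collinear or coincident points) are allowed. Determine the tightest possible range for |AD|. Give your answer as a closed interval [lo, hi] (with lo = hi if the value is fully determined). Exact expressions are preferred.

|AB| ∈ {38}
|BC| ∈ {24}
|CD| ∈ {48}
|AC| ∈ [14, 62]
|BD| ∈ [24, 72]
|AD| ∈ [0, 110]

|AD| ∈ [0, 110]  (≈ [0.0000, 110.0000])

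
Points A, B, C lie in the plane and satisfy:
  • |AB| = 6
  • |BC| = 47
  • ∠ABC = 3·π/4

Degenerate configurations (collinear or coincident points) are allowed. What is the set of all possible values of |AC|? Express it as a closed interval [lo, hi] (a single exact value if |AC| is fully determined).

|AC| = √(282·√(2) + 2245)  (≈ 51.4180)

|AB| ∈ {6}
|BC| ∈ {47}
|AC| ∈ {√(282·√(2) + 2245)}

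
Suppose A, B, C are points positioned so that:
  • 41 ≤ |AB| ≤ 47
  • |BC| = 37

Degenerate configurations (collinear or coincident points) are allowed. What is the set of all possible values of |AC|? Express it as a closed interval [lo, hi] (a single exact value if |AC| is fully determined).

|AB| ∈ [41, 47]
|BC| ∈ {37}
|AC| ∈ [4, 84]

|AC| ∈ [4, 84]  (≈ [4.0000, 84.0000])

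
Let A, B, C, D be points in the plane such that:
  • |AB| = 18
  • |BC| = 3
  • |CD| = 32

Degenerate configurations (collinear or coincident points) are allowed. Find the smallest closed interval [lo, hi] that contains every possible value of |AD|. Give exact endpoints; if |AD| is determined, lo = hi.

|AD| ∈ [11, 53]  (≈ [11.0000, 53.0000])

|AB| ∈ {18}
|BC| ∈ {3}
|CD| ∈ {32}
|AC| ∈ [15, 21]
|BD| ∈ [29, 35]
|AD| ∈ [11, 53]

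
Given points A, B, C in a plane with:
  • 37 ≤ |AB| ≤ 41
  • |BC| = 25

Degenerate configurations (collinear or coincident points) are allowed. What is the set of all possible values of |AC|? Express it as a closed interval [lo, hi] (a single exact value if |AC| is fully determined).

|AC| ∈ [12, 66]  (≈ [12.0000, 66.0000])

|AB| ∈ [37, 41]
|BC| ∈ {25}
|AC| ∈ [12, 66]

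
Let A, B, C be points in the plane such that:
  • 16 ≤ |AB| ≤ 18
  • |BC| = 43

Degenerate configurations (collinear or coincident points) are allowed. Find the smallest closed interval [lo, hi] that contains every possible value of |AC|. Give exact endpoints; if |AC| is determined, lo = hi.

|AC| ∈ [25, 61]  (≈ [25.0000, 61.0000])

|AB| ∈ [16, 18]
|BC| ∈ {43}
|AC| ∈ [25, 61]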